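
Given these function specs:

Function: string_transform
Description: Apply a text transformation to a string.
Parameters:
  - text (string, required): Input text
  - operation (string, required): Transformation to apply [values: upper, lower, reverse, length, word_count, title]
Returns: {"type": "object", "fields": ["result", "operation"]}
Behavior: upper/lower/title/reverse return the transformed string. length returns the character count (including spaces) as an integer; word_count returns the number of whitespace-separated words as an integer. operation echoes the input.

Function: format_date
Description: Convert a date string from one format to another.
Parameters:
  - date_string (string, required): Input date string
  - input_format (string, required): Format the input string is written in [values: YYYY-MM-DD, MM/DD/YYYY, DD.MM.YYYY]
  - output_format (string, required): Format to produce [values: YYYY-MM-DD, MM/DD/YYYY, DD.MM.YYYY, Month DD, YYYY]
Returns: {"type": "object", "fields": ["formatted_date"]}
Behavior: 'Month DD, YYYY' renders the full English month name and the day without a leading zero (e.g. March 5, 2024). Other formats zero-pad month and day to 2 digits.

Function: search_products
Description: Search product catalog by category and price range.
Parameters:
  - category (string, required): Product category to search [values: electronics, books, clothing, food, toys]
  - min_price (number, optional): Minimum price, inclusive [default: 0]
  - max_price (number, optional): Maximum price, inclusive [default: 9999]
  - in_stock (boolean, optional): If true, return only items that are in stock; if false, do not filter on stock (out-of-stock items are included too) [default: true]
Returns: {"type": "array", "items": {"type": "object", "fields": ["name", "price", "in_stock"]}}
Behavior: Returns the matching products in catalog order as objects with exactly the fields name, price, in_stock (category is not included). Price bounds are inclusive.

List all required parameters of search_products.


Parameters of search_products and their required/optional flag:
  category: required
  min_price: optional
  max_price: optional
  in_stock: optional
category


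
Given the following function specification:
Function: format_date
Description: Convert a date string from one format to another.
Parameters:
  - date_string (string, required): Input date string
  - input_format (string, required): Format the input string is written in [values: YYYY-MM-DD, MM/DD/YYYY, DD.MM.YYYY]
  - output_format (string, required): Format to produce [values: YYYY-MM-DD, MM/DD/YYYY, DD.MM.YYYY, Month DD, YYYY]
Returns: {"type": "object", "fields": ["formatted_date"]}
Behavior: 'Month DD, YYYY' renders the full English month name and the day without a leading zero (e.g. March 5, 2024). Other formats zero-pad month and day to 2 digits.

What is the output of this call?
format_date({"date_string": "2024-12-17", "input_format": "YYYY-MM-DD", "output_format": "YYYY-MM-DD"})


Parse '2024-12-17' as YYYY-MM-DD: year=2024, month=12, day=17
Render as YYYY-MM-DD: 2024-12-17
Output:
{"formatted_date": "2024-12-17"}


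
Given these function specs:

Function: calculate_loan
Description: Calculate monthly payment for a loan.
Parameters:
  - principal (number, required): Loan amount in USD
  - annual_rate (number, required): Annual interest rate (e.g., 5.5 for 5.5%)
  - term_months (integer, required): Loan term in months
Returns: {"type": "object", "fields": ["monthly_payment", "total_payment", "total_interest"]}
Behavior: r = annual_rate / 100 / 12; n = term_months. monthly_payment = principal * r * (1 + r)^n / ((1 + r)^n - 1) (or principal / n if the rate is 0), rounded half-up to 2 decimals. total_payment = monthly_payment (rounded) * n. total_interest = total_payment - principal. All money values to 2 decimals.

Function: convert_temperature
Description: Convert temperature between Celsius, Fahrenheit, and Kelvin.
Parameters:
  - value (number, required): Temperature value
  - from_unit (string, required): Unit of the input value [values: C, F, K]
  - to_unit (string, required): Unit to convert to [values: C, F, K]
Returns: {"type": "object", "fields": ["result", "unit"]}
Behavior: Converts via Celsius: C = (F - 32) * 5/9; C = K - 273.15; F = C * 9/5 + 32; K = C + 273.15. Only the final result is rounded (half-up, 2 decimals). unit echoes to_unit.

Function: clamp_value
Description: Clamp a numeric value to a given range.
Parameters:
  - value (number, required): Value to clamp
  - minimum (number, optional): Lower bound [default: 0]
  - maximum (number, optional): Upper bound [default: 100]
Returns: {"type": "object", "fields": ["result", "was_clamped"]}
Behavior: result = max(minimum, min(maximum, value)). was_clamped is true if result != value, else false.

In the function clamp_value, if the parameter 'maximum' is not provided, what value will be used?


The clamp_value spec declares:
  - maximum (number, optional): Upper bound [default: 100]
Default:
100


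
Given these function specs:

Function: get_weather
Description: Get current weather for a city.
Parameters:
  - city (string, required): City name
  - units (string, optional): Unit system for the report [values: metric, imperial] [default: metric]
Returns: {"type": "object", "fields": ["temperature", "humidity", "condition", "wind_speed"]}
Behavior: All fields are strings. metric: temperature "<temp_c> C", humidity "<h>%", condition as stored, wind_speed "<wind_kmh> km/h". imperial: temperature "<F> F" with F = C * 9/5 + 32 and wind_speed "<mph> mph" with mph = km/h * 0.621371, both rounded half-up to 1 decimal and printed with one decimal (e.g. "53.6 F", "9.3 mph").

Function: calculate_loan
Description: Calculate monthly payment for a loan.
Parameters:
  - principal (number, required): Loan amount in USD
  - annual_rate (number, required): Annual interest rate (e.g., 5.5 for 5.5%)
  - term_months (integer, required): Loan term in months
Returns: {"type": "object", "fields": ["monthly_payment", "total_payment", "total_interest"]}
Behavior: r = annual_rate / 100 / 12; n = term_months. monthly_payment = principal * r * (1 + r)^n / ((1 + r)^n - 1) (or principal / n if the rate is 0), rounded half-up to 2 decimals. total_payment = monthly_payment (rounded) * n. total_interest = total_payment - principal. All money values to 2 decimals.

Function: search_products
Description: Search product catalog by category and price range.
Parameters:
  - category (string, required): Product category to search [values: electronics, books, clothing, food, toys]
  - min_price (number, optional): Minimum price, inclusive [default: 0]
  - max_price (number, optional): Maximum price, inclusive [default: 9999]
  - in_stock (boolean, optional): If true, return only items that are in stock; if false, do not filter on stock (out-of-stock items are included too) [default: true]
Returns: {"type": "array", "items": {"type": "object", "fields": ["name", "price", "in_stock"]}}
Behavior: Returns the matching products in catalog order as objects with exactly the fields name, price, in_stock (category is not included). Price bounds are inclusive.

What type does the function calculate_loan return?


The calculate_loan spec declares Returns: {"type": "object", "fields": ["monthly_payment", "total_payment", "total_interest"]}
Type:
object


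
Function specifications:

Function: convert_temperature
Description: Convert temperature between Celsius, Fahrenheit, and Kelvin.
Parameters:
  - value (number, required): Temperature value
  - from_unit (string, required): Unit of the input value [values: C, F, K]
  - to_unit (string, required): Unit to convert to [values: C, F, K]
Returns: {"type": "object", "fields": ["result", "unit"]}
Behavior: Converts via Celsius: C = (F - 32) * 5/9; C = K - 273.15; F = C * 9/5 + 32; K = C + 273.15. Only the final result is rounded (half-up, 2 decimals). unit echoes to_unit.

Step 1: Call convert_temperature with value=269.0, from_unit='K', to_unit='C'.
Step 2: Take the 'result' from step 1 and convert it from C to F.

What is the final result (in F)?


Step 1: convert_temperature(value=269.0, from_unit=K, to_unit=C)
  To C: 269 - 273.15 = -4.15
  Target is C: -4.15
  Round to 2 decimals: -4.15
  -> result = -4.15 C
Step 2: convert_temperature(value=-4.15, from_unit=C, to_unit=F)
  Input already in C: -4.15
  To F: -4.15 * 9/5 + 32 = 24.53
  Round to 2 decimals: 24.53
  -> result = 24.53 F
24.53 F


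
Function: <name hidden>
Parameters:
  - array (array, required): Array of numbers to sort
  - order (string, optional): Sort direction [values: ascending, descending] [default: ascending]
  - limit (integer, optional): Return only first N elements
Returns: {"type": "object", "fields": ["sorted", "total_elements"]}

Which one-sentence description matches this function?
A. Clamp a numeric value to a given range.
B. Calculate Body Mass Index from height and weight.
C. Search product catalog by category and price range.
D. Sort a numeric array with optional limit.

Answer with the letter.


Parameters array, order, limit and return ["sorted", "total_elements"] fit: Sort a numeric array with optional limit.
D


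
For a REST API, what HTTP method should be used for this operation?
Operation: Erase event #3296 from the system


GET = read, POST = create, PUT = update/replace, DELETE = remove
This operation is a removal.
DELETE


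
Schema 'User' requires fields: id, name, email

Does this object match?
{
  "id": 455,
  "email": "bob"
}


Checking required fields...
Missing: name
Invalid - missing required field 'name'


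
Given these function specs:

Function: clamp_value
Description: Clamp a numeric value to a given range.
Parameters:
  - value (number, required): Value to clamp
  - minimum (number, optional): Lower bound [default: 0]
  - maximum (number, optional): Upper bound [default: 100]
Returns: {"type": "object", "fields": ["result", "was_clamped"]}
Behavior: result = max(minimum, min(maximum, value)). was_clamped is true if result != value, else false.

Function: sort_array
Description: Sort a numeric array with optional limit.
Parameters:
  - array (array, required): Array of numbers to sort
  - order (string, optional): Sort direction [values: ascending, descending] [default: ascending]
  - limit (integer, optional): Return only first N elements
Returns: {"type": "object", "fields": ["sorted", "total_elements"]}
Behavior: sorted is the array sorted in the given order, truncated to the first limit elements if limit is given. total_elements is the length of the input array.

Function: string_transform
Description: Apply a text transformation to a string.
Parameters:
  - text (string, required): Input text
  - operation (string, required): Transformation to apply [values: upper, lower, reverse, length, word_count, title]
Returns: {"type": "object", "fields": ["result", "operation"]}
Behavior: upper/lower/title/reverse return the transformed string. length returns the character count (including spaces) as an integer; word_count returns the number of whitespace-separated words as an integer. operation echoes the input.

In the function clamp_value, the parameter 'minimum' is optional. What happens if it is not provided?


The clamp_value spec declares:
  - minimum (number, optional): Lower bound [default: 0]
It defaults to 0


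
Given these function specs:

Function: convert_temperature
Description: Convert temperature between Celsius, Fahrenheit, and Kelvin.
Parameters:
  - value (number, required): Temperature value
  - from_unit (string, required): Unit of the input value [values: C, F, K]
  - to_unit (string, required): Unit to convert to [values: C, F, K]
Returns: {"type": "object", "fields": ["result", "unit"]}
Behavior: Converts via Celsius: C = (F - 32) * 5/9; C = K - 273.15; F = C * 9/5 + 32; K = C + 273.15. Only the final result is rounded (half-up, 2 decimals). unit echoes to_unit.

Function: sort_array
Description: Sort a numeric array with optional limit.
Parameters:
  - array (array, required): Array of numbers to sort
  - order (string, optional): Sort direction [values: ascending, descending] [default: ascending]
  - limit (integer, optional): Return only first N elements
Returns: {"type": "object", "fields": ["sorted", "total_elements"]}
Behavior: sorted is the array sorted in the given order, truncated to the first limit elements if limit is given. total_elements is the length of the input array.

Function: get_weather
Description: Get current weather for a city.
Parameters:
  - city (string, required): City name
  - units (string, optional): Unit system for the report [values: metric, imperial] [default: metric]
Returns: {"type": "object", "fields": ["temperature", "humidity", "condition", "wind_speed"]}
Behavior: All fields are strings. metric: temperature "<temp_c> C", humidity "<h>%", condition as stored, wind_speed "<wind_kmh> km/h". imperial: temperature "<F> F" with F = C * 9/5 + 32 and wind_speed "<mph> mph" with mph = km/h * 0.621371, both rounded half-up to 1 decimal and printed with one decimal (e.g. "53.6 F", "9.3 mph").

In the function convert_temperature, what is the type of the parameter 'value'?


The convert_temperature spec declares:
  - value (number, required): Temperature value
Type:
number


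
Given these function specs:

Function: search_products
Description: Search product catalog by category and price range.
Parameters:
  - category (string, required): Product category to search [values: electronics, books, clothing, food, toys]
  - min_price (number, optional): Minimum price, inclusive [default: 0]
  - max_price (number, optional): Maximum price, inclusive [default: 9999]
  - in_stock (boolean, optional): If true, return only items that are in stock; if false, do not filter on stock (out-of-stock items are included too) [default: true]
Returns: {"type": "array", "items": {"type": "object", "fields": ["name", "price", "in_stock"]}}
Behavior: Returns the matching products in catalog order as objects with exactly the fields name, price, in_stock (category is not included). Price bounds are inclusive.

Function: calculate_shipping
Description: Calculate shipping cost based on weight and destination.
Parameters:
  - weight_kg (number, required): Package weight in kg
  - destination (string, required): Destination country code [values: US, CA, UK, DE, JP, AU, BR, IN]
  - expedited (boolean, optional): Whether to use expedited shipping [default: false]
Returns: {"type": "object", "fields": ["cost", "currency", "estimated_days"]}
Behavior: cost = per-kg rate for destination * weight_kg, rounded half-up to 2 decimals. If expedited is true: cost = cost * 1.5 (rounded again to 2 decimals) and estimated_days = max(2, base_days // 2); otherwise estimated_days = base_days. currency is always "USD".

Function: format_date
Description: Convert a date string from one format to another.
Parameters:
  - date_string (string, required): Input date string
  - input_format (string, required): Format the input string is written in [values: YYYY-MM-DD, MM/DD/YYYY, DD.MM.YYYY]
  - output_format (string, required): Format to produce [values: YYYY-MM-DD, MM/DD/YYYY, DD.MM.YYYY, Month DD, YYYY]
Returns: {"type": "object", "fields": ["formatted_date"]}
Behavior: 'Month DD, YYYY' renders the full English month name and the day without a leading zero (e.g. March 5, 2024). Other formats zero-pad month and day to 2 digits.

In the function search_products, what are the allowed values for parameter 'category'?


The search_products spec declares:
  - category (string, required): Product category to search [values: electronics, books, clothing, food, toys]
Allowed values:
electronics, books, clothing, food, toys


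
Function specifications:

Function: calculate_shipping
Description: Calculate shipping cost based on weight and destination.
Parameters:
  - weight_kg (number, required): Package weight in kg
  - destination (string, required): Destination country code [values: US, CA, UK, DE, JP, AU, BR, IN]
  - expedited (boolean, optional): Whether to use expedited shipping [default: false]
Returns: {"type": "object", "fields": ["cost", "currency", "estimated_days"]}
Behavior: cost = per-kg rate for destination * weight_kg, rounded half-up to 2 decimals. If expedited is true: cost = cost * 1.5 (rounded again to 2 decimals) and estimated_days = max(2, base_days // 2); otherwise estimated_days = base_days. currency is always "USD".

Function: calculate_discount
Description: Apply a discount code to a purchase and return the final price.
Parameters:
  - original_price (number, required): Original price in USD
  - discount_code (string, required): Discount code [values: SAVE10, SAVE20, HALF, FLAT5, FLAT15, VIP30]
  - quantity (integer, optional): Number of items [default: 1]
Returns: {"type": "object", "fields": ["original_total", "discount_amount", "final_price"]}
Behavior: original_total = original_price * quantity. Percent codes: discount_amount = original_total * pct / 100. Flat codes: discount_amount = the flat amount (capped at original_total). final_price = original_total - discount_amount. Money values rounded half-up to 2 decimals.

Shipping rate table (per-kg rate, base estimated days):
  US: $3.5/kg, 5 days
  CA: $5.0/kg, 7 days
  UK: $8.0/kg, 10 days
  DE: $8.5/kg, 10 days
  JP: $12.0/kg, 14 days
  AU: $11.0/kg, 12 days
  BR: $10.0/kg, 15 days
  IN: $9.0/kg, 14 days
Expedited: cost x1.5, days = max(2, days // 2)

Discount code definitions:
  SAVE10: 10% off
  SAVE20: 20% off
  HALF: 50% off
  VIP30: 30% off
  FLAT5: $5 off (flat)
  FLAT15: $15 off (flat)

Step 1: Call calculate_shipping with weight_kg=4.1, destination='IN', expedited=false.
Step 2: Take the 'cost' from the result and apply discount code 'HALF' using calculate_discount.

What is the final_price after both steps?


Step 1: calculate_shipping(weight_kg=4.1, destination=IN, expedited=false)
  Rate for IN: $9.0/kg, base 14 days
  cost = 9.0 * 4.1 = 36.9 -> 36.90
  expedited not set/false: estimated_days = 14
  -> cost = 36.90 USD
Step 2: calculate_discount(original_price=36.9, discount_code=HALF, quantity=1)
  original_total = 36.9 * 1 = 36.90
  HALF = 50% off: discount_amount = 36.90 * 50/100 = 18.45 -> 18.45
  final_price = 36.90 - 18.45 = 18.45
  -> final_price = 18.45
$18.45


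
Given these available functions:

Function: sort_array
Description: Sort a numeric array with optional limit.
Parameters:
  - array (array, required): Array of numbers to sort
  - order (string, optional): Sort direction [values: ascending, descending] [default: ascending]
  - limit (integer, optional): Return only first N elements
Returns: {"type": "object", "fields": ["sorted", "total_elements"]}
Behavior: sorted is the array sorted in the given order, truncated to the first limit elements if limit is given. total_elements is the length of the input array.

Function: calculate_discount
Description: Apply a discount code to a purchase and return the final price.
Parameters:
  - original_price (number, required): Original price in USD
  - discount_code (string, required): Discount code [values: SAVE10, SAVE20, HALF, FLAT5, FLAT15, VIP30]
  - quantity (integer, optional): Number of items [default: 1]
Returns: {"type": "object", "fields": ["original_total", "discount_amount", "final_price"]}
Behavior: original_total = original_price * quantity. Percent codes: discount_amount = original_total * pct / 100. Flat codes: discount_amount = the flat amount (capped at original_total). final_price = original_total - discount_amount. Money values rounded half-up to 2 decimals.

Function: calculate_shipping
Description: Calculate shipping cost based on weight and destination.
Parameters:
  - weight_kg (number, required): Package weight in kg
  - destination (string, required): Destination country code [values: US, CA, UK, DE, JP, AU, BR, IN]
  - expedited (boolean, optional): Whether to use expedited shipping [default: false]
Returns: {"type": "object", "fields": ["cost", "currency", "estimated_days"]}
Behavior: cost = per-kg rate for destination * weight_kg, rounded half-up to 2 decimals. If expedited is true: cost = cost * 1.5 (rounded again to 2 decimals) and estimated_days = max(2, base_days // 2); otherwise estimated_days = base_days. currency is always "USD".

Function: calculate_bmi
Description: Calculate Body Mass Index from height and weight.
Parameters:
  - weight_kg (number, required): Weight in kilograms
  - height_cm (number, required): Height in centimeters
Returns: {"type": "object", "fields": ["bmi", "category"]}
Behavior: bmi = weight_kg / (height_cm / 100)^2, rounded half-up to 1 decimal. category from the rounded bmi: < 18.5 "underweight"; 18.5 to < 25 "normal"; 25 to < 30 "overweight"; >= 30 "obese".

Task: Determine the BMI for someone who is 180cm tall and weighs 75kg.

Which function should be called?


The task needs a function whose description is: Calculate Body Mass Index from height and weight.
calculate_bmi


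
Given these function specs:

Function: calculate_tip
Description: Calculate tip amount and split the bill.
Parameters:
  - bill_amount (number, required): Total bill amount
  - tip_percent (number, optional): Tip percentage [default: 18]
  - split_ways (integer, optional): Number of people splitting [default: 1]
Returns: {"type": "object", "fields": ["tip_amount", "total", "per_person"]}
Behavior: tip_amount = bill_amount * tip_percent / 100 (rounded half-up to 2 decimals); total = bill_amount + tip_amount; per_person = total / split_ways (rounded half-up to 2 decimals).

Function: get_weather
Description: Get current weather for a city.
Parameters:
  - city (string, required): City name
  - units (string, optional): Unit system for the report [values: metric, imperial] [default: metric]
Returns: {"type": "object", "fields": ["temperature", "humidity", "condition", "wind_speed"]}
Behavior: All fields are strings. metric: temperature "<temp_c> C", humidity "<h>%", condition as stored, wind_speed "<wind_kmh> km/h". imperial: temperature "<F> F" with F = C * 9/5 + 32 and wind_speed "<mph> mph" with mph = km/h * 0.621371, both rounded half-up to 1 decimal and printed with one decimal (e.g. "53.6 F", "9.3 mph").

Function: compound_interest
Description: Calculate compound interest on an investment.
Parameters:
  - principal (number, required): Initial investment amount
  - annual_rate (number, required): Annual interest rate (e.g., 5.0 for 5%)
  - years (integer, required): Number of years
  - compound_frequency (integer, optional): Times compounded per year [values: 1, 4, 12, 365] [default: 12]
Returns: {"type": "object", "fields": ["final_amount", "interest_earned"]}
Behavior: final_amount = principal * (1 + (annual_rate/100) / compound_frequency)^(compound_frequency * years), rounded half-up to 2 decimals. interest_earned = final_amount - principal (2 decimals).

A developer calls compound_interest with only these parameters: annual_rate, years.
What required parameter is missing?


Required parameters: principal, annual_rate, years
Provided: annual_rate, years
Missing: principal
principal


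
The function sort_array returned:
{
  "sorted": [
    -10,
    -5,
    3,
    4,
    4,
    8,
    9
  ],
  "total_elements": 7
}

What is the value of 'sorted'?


[-10, -5, 3, 4, 4, 8, 9]


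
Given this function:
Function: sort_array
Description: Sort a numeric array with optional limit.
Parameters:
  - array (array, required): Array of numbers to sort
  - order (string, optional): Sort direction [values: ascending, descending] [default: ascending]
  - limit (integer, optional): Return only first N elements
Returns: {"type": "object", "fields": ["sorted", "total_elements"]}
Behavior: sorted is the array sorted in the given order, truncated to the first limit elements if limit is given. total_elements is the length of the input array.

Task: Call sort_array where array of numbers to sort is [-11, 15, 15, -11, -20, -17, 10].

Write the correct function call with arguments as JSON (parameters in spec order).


Mapping each described value to its parameter name:
  'Array of numbers to sort' -> array = [-11, 15, 15, -11, -20, -17, 10]
sort_array({"array": [-11, 15, 15, -11, -20, -17, 10]})


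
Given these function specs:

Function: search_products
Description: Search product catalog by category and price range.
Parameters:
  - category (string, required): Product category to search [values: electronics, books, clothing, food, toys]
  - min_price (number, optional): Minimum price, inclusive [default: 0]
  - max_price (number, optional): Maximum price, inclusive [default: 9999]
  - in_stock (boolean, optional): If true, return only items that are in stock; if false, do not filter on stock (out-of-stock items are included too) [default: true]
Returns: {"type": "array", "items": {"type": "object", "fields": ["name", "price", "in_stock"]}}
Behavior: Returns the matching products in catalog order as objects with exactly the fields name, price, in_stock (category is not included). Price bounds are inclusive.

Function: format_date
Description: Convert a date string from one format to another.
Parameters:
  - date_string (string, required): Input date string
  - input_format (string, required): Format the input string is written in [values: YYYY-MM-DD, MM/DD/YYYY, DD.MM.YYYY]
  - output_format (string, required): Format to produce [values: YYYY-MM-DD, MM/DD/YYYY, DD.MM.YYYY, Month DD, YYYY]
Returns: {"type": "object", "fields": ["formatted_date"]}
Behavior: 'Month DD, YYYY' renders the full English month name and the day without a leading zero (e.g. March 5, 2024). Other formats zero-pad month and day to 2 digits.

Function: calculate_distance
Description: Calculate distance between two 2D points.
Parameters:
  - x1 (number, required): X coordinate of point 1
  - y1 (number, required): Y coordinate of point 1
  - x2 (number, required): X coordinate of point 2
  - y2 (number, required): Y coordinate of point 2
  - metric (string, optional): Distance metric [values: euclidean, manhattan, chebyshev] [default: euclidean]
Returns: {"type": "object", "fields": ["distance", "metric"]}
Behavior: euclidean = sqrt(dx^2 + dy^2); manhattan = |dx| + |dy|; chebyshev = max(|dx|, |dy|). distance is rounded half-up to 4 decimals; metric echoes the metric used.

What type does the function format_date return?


The format_date spec declares Returns: {"type": "object", "fields": ["formatted_date"]}
Type:
object


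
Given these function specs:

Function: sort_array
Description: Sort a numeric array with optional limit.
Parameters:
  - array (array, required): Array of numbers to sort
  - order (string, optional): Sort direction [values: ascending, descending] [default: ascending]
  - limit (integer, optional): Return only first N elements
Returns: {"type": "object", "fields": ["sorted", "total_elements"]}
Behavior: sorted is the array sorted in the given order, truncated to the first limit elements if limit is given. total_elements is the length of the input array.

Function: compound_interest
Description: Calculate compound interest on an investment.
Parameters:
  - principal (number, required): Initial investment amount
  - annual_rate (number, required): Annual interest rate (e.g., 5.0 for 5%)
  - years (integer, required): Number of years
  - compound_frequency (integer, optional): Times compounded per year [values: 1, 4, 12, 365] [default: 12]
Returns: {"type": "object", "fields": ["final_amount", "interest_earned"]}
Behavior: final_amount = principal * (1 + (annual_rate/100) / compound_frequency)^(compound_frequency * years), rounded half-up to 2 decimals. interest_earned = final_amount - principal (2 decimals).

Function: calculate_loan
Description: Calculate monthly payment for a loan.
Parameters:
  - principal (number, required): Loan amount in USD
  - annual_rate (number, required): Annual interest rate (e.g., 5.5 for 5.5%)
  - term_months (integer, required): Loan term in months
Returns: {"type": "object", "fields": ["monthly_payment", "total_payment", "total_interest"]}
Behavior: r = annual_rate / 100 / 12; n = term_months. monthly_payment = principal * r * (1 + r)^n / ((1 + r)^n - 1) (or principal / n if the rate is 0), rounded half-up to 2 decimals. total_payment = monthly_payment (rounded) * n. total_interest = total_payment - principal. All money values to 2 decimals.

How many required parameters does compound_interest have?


Parameters of compound_interest: principal (required), annual_rate (required), years (required), compound_frequency (optional)
Required count:
3


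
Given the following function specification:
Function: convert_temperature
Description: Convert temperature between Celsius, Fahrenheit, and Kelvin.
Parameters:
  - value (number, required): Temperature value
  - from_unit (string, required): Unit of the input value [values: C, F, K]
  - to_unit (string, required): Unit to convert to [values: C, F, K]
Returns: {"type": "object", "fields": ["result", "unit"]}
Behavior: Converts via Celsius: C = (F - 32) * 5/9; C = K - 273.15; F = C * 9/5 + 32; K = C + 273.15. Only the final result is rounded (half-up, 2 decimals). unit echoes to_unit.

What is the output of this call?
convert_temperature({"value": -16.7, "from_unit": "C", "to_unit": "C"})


Input already in C: -16.7
Target is C: -16.7
Round to 2 decimals: -16.7
Output:
{"result": -16.7, "unit": "C"}


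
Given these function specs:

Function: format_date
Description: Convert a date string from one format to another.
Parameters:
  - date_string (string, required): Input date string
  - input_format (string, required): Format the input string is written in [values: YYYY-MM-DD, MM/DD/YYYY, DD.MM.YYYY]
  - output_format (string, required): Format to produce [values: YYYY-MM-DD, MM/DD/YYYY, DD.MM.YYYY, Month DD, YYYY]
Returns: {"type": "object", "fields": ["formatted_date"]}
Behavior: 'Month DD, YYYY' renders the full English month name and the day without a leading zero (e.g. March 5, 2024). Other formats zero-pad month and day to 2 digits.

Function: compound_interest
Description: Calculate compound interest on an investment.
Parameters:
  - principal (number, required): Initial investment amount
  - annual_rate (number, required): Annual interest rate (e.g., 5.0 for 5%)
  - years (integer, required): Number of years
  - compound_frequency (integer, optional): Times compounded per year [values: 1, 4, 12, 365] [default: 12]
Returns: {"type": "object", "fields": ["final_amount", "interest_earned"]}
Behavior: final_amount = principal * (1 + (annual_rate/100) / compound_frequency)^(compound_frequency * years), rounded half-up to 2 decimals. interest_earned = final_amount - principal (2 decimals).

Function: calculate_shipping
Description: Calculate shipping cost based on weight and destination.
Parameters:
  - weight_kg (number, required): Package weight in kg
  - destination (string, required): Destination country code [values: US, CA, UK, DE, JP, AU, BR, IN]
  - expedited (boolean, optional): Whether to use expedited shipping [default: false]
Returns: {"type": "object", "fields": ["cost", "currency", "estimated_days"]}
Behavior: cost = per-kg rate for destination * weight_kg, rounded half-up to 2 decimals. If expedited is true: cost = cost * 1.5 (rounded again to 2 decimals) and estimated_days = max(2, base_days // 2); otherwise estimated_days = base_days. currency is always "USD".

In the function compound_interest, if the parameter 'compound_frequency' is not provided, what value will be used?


The compound_interest spec declares:
  - compound_frequency (integer, optional): Times compounded per year [values: 1, 4, 12, 365] [default: 12]
Default:
12


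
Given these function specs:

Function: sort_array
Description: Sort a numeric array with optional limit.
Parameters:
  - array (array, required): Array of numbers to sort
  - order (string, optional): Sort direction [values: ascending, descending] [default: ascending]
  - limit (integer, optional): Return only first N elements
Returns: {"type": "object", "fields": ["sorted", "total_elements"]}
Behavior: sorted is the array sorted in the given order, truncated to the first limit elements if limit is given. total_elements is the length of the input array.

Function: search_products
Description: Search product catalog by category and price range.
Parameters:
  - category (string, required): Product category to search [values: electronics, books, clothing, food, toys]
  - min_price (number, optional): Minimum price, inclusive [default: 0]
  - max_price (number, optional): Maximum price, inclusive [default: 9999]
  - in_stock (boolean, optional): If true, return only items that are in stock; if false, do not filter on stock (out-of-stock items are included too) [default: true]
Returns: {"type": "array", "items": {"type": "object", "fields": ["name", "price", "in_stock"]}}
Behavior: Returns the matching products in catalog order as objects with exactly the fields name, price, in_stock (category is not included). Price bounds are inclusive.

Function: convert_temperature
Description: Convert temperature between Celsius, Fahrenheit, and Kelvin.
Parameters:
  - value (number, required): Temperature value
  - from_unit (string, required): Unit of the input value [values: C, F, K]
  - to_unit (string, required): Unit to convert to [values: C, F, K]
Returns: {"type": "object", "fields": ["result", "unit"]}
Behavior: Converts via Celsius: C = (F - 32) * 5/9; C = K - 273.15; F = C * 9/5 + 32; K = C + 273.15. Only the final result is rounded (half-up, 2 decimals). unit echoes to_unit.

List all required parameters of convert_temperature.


Parameters of convert_temperature and their required/optional flag:
  value: required
  from_unit: required
  to_unit: required
from_unit, to_unit, value


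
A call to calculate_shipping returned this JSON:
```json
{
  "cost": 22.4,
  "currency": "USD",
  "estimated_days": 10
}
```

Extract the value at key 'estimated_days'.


10


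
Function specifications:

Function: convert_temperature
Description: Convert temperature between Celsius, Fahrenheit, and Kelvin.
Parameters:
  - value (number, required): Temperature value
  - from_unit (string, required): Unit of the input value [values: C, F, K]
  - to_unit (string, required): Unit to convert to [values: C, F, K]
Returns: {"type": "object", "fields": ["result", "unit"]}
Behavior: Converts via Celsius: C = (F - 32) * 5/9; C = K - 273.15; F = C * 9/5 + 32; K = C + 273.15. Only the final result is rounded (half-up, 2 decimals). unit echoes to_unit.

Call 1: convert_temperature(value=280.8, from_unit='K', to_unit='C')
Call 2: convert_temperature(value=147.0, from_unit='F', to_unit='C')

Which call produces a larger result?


Call 1:
  To C: 280.8 - 273.15 = 7.65
  Target is C: 7.65
  Round to 2 decimals: 7.65
  -> 7.65 C
Call 2:
  To C: (147 - 32) * 5/9 = 63.888889
  Target is C: 63.888889
  Round to 2 decimals: 63.89
  -> 63.89 C
Call 2 (63.89 C)


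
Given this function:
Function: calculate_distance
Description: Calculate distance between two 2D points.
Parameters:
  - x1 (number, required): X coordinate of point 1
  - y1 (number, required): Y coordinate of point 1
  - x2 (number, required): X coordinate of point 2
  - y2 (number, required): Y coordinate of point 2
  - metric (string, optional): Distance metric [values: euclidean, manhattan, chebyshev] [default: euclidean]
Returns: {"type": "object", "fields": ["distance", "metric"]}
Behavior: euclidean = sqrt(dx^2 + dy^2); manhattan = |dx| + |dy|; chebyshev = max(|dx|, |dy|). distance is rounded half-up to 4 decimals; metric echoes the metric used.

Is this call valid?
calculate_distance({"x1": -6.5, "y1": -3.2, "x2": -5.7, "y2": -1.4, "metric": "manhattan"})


Checking all required parameters present and types match... All valid.
Valid


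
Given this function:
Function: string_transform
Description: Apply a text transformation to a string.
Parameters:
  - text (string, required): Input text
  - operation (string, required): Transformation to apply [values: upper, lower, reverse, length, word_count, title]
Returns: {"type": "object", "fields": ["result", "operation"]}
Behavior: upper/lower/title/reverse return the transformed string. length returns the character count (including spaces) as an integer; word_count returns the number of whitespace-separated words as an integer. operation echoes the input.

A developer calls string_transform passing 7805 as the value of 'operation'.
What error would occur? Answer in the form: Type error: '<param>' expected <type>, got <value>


Spec: 'operation' is declared as string; 7805 is an integer.
Type error: 'operation' expected string, got 7805


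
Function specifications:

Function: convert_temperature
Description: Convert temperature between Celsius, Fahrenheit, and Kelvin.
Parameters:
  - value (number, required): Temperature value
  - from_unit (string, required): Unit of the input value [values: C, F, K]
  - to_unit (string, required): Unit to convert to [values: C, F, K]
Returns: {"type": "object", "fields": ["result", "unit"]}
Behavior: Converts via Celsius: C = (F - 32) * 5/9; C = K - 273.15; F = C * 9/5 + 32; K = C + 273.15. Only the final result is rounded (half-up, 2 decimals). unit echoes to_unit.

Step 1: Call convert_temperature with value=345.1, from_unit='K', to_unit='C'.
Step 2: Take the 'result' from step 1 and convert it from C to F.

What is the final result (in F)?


Step 1: convert_temperature(value=345.1, from_unit=K, to_unit=C)
  To C: 345.1 - 273.15 = 71.95
  Target is C: 71.95
  Round to 2 decimals: 71.95
  -> result = 71.95 C
Step 2: convert_temperature(value=71.95, from_unit=C, to_unit=F)
  Input already in C: 71.95
  To F: 71.95 * 9/5 + 32 = 161.51
  Round to 2 decimals: 161.51
  -> result = 161.51 F
161.51 F


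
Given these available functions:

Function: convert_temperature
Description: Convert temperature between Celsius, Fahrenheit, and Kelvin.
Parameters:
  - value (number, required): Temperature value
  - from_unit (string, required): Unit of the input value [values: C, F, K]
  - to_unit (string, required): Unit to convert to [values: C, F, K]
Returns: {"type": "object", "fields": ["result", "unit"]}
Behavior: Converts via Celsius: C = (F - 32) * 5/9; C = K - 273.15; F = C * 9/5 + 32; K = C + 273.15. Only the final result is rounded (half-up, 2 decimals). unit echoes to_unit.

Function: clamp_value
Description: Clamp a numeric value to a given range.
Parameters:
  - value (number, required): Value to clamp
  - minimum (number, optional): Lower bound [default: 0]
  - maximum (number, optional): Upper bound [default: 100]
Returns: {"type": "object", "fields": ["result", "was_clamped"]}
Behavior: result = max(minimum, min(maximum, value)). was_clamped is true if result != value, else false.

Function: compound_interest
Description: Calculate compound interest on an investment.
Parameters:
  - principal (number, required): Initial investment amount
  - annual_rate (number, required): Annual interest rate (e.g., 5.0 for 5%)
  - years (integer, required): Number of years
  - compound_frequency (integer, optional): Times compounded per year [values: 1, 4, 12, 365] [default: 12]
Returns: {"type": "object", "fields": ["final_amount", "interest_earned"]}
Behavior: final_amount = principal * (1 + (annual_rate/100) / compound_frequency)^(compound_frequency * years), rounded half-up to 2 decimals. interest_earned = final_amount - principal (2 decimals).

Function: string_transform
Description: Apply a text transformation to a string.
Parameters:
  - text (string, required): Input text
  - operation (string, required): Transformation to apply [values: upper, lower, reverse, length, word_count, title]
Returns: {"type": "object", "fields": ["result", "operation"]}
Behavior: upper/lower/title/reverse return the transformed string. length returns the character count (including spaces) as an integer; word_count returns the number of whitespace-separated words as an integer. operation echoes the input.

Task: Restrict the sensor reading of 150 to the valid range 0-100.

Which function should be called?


The task needs a function whose description is: Clamp a numeric value to a given range.
clamp_value


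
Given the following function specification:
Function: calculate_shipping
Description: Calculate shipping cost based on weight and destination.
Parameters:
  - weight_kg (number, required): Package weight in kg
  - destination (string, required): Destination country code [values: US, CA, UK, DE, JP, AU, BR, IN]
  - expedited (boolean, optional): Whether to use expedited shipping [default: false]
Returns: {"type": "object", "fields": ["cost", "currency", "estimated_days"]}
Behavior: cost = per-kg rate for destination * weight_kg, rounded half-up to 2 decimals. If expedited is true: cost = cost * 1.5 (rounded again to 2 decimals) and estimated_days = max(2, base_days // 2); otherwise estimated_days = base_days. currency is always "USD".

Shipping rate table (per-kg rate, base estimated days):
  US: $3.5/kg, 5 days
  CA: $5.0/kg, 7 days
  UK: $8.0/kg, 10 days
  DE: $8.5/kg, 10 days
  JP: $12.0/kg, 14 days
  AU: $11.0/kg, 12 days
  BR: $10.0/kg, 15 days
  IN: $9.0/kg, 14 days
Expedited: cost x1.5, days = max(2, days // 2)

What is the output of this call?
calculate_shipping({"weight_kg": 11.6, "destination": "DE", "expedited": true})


Rate for DE: $8.5/kg, base 10 days
cost = 8.5 * 11.6 = 98.6 -> 98.60
expedited: cost = 98.60 * 1.5 = 147.9 -> 147.90; estimated_days = max(2, 10 // 2) = 5
Output:
{"cost": 147.9, "currency": "USD", "estimated_days": 5}
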